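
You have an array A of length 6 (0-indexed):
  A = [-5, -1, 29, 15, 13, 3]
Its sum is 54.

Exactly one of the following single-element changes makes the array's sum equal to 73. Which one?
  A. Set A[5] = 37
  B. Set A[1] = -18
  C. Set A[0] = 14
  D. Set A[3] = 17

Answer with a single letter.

Option A: A[5] 3->37, delta=34, new_sum=54+(34)=88
Option B: A[1] -1->-18, delta=-17, new_sum=54+(-17)=37
Option C: A[0] -5->14, delta=19, new_sum=54+(19)=73 <-- matches target
Option D: A[3] 15->17, delta=2, new_sum=54+(2)=56

Answer: C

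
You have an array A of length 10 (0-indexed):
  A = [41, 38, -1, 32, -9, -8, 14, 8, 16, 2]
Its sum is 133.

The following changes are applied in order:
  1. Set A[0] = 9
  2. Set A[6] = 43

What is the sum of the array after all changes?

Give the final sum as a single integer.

Initial sum: 133
Change 1: A[0] 41 -> 9, delta = -32, sum = 101
Change 2: A[6] 14 -> 43, delta = 29, sum = 130

Answer: 130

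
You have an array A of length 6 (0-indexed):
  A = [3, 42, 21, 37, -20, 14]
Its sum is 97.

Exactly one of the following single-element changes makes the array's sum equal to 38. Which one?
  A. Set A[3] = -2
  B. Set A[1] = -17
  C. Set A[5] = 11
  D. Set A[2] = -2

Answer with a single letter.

Option A: A[3] 37->-2, delta=-39, new_sum=97+(-39)=58
Option B: A[1] 42->-17, delta=-59, new_sum=97+(-59)=38 <-- matches target
Option C: A[5] 14->11, delta=-3, new_sum=97+(-3)=94
Option D: A[2] 21->-2, delta=-23, new_sum=97+(-23)=74

Answer: B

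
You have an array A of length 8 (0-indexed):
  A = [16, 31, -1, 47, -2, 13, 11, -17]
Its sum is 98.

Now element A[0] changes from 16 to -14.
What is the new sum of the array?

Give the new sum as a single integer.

Answer: 68

Derivation:
Old value at index 0: 16
New value at index 0: -14
Delta = -14 - 16 = -30
New sum = old_sum + delta = 98 + (-30) = 68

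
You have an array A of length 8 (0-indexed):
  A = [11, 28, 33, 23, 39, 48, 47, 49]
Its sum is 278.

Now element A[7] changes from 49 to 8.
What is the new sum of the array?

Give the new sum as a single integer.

Old value at index 7: 49
New value at index 7: 8
Delta = 8 - 49 = -41
New sum = old_sum + delta = 278 + (-41) = 237

Answer: 237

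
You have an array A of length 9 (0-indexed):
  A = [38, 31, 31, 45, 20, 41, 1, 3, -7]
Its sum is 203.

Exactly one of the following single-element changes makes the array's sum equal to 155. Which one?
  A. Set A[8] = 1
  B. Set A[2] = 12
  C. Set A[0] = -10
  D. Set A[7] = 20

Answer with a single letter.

Option A: A[8] -7->1, delta=8, new_sum=203+(8)=211
Option B: A[2] 31->12, delta=-19, new_sum=203+(-19)=184
Option C: A[0] 38->-10, delta=-48, new_sum=203+(-48)=155 <-- matches target
Option D: A[7] 3->20, delta=17, new_sum=203+(17)=220

Answer: C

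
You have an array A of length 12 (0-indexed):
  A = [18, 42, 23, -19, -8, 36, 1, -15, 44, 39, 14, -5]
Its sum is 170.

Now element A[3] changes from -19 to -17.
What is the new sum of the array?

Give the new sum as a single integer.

Old value at index 3: -19
New value at index 3: -17
Delta = -17 - -19 = 2
New sum = old_sum + delta = 170 + (2) = 172

Answer: 172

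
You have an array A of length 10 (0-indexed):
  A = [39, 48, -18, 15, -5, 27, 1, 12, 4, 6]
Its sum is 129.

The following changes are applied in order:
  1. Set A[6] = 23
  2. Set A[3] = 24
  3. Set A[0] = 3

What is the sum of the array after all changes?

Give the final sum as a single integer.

Initial sum: 129
Change 1: A[6] 1 -> 23, delta = 22, sum = 151
Change 2: A[3] 15 -> 24, delta = 9, sum = 160
Change 3: A[0] 39 -> 3, delta = -36, sum = 124

Answer: 124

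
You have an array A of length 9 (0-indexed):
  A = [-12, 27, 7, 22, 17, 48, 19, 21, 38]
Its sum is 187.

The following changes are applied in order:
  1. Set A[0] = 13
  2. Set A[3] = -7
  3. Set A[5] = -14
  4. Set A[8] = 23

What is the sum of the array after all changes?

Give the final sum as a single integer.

Initial sum: 187
Change 1: A[0] -12 -> 13, delta = 25, sum = 212
Change 2: A[3] 22 -> -7, delta = -29, sum = 183
Change 3: A[5] 48 -> -14, delta = -62, sum = 121
Change 4: A[8] 38 -> 23, delta = -15, sum = 106

Answer: 106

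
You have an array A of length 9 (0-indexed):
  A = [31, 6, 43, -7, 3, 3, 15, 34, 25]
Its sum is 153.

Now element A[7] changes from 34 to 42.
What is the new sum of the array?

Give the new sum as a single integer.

Answer: 161

Derivation:
Old value at index 7: 34
New value at index 7: 42
Delta = 42 - 34 = 8
New sum = old_sum + delta = 153 + (8) = 161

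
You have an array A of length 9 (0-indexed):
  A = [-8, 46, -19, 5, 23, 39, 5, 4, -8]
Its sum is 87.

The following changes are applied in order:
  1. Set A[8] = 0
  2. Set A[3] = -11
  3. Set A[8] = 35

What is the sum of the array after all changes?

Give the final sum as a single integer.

Answer: 114

Derivation:
Initial sum: 87
Change 1: A[8] -8 -> 0, delta = 8, sum = 95
Change 2: A[3] 5 -> -11, delta = -16, sum = 79
Change 3: A[8] 0 -> 35, delta = 35, sum = 114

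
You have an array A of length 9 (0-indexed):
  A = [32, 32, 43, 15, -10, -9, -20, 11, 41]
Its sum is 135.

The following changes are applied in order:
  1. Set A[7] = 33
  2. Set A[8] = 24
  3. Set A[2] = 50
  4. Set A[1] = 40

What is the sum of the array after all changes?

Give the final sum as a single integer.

Initial sum: 135
Change 1: A[7] 11 -> 33, delta = 22, sum = 157
Change 2: A[8] 41 -> 24, delta = -17, sum = 140
Change 3: A[2] 43 -> 50, delta = 7, sum = 147
Change 4: A[1] 32 -> 40, delta = 8, sum = 155

Answer: 155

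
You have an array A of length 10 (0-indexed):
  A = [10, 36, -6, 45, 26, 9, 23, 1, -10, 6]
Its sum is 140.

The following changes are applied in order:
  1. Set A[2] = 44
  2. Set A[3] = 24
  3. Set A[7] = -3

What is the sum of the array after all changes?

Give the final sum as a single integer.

Initial sum: 140
Change 1: A[2] -6 -> 44, delta = 50, sum = 190
Change 2: A[3] 45 -> 24, delta = -21, sum = 169
Change 3: A[7] 1 -> -3, delta = -4, sum = 165

Answer: 165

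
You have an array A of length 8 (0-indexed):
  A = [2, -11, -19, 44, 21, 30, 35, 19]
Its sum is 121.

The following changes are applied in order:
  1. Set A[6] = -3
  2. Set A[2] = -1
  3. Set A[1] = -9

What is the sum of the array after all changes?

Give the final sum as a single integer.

Initial sum: 121
Change 1: A[6] 35 -> -3, delta = -38, sum = 83
Change 2: A[2] -19 -> -1, delta = 18, sum = 101
Change 3: A[1] -11 -> -9, delta = 2, sum = 103

Answer: 103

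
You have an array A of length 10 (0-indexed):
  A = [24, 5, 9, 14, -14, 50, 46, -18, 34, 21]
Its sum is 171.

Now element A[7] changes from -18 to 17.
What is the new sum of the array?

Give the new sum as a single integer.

Answer: 206

Derivation:
Old value at index 7: -18
New value at index 7: 17
Delta = 17 - -18 = 35
New sum = old_sum + delta = 171 + (35) = 206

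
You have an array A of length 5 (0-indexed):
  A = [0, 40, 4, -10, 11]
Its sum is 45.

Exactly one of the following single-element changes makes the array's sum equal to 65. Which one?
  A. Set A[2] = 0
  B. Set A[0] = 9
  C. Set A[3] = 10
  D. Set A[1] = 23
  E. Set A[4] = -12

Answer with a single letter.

Answer: C

Derivation:
Option A: A[2] 4->0, delta=-4, new_sum=45+(-4)=41
Option B: A[0] 0->9, delta=9, new_sum=45+(9)=54
Option C: A[3] -10->10, delta=20, new_sum=45+(20)=65 <-- matches target
Option D: A[1] 40->23, delta=-17, new_sum=45+(-17)=28
Option E: A[4] 11->-12, delta=-23, new_sum=45+(-23)=22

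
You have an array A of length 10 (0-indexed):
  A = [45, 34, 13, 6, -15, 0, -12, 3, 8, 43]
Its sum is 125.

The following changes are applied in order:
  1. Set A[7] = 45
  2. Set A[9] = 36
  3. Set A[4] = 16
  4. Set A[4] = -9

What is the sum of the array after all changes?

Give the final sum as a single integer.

Initial sum: 125
Change 1: A[7] 3 -> 45, delta = 42, sum = 167
Change 2: A[9] 43 -> 36, delta = -7, sum = 160
Change 3: A[4] -15 -> 16, delta = 31, sum = 191
Change 4: A[4] 16 -> -9, delta = -25, sum = 166

Answer: 166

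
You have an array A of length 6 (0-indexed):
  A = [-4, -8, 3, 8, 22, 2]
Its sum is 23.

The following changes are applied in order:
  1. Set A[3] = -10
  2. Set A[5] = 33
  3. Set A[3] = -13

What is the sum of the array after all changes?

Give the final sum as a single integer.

Answer: 33

Derivation:
Initial sum: 23
Change 1: A[3] 8 -> -10, delta = -18, sum = 5
Change 2: A[5] 2 -> 33, delta = 31, sum = 36
Change 3: A[3] -10 -> -13, delta = -3, sum = 33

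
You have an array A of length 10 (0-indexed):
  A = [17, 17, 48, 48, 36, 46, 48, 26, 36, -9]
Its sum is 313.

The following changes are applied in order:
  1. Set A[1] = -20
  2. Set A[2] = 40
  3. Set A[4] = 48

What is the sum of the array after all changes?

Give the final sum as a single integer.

Initial sum: 313
Change 1: A[1] 17 -> -20, delta = -37, sum = 276
Change 2: A[2] 48 -> 40, delta = -8, sum = 268
Change 3: A[4] 36 -> 48, delta = 12, sum = 280

Answer: 280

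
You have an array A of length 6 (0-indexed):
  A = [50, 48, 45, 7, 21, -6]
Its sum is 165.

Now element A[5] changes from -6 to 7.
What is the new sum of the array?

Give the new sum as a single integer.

Old value at index 5: -6
New value at index 5: 7
Delta = 7 - -6 = 13
New sum = old_sum + delta = 165 + (13) = 178

Answer: 178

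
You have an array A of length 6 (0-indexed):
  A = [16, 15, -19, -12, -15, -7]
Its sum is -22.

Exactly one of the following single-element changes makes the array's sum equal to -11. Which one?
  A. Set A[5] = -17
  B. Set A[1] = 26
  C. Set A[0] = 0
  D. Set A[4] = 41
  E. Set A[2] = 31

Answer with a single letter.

Option A: A[5] -7->-17, delta=-10, new_sum=-22+(-10)=-32
Option B: A[1] 15->26, delta=11, new_sum=-22+(11)=-11 <-- matches target
Option C: A[0] 16->0, delta=-16, new_sum=-22+(-16)=-38
Option D: A[4] -15->41, delta=56, new_sum=-22+(56)=34
Option E: A[2] -19->31, delta=50, new_sum=-22+(50)=28

Answer: B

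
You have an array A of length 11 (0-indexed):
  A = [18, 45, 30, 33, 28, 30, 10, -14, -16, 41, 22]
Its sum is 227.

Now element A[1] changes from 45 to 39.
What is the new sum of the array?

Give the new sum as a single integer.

Old value at index 1: 45
New value at index 1: 39
Delta = 39 - 45 = -6
New sum = old_sum + delta = 227 + (-6) = 221

Answer: 221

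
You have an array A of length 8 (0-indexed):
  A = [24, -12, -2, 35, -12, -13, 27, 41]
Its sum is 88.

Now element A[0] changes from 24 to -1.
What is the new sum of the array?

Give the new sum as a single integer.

Old value at index 0: 24
New value at index 0: -1
Delta = -1 - 24 = -25
New sum = old_sum + delta = 88 + (-25) = 63

Answer: 63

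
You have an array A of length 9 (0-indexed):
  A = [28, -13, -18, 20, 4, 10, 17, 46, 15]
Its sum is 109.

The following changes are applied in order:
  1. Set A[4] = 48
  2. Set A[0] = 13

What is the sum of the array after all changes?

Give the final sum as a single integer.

Initial sum: 109
Change 1: A[4] 4 -> 48, delta = 44, sum = 153
Change 2: A[0] 28 -> 13, delta = -15, sum = 138

Answer: 138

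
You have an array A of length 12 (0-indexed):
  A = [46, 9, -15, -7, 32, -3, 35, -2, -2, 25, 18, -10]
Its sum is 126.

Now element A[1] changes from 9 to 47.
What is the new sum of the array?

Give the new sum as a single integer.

Old value at index 1: 9
New value at index 1: 47
Delta = 47 - 9 = 38
New sum = old_sum + delta = 126 + (38) = 164

Answer: 164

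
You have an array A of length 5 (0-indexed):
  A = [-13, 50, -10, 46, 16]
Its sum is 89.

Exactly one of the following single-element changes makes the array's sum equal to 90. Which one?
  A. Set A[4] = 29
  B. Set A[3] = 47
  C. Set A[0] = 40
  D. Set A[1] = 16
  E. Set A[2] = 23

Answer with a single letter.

Answer: B

Derivation:
Option A: A[4] 16->29, delta=13, new_sum=89+(13)=102
Option B: A[3] 46->47, delta=1, new_sum=89+(1)=90 <-- matches target
Option C: A[0] -13->40, delta=53, new_sum=89+(53)=142
Option D: A[1] 50->16, delta=-34, new_sum=89+(-34)=55
Option E: A[2] -10->23, delta=33, new_sum=89+(33)=122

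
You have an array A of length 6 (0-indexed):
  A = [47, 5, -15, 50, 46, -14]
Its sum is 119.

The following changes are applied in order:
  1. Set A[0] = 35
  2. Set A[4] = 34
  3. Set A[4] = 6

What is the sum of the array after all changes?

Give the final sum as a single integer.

Initial sum: 119
Change 1: A[0] 47 -> 35, delta = -12, sum = 107
Change 2: A[4] 46 -> 34, delta = -12, sum = 95
Change 3: A[4] 34 -> 6, delta = -28, sum = 67

Answer: 67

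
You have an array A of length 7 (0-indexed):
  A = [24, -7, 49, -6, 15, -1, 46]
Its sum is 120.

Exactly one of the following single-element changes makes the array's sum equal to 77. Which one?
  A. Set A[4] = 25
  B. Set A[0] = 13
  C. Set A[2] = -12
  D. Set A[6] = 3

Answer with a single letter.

Answer: D

Derivation:
Option A: A[4] 15->25, delta=10, new_sum=120+(10)=130
Option B: A[0] 24->13, delta=-11, new_sum=120+(-11)=109
Option C: A[2] 49->-12, delta=-61, new_sum=120+(-61)=59
Option D: A[6] 46->3, delta=-43, new_sum=120+(-43)=77 <-- matches target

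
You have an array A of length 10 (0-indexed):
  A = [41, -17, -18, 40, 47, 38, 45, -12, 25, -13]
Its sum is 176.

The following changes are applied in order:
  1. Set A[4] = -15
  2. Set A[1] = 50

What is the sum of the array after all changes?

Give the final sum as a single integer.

Answer: 181

Derivation:
Initial sum: 176
Change 1: A[4] 47 -> -15, delta = -62, sum = 114
Change 2: A[1] -17 -> 50, delta = 67, sum = 181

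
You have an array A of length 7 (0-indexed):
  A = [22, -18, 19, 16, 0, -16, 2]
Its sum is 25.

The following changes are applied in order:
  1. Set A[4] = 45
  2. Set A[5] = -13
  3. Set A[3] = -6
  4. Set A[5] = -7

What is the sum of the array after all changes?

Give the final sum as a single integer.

Answer: 57

Derivation:
Initial sum: 25
Change 1: A[4] 0 -> 45, delta = 45, sum = 70
Change 2: A[5] -16 -> -13, delta = 3, sum = 73
Change 3: A[3] 16 -> -6, delta = -22, sum = 51
Change 4: A[5] -13 -> -7, delta = 6, sum = 57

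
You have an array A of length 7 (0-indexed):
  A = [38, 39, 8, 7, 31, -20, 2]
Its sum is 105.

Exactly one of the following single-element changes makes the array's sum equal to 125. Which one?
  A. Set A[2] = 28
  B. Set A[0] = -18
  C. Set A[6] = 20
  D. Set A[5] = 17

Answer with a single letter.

Option A: A[2] 8->28, delta=20, new_sum=105+(20)=125 <-- matches target
Option B: A[0] 38->-18, delta=-56, new_sum=105+(-56)=49
Option C: A[6] 2->20, delta=18, new_sum=105+(18)=123
Option D: A[5] -20->17, delta=37, new_sum=105+(37)=142

Answer: A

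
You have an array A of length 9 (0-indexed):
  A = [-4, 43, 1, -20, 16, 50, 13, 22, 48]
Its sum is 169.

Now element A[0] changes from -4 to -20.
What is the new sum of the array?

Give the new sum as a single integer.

Answer: 153

Derivation:
Old value at index 0: -4
New value at index 0: -20
Delta = -20 - -4 = -16
New sum = old_sum + delta = 169 + (-16) = 153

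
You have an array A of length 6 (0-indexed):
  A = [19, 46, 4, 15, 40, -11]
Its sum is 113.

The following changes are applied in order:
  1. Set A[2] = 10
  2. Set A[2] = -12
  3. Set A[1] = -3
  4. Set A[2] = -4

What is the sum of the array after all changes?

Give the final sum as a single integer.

Answer: 56

Derivation:
Initial sum: 113
Change 1: A[2] 4 -> 10, delta = 6, sum = 119
Change 2: A[2] 10 -> -12, delta = -22, sum = 97
Change 3: A[1] 46 -> -3, delta = -49, sum = 48
Change 4: A[2] -12 -> -4, delta = 8, sum = 56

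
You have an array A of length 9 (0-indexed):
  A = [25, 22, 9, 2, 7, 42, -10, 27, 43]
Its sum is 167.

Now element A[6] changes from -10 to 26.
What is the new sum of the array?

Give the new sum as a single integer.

Answer: 203

Derivation:
Old value at index 6: -10
New value at index 6: 26
Delta = 26 - -10 = 36
New sum = old_sum + delta = 167 + (36) = 203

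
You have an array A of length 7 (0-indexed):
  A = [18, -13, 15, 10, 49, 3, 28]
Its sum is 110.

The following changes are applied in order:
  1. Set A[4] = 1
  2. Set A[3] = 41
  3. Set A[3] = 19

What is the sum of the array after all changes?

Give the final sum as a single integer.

Answer: 71

Derivation:
Initial sum: 110
Change 1: A[4] 49 -> 1, delta = -48, sum = 62
Change 2: A[3] 10 -> 41, delta = 31, sum = 93
Change 3: A[3] 41 -> 19, delta = -22, sum = 71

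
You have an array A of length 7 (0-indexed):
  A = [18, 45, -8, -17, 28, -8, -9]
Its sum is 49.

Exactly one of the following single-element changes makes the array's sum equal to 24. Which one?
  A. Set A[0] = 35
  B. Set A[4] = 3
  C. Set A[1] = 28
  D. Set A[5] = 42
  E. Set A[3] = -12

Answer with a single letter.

Answer: B

Derivation:
Option A: A[0] 18->35, delta=17, new_sum=49+(17)=66
Option B: A[4] 28->3, delta=-25, new_sum=49+(-25)=24 <-- matches target
Option C: A[1] 45->28, delta=-17, new_sum=49+(-17)=32
Option D: A[5] -8->42, delta=50, new_sum=49+(50)=99
Option E: A[3] -17->-12, delta=5, new_sum=49+(5)=54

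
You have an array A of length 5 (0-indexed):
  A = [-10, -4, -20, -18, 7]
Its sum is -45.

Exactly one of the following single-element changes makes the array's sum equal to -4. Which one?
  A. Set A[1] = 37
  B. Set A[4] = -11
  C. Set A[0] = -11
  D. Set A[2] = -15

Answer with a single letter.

Answer: A

Derivation:
Option A: A[1] -4->37, delta=41, new_sum=-45+(41)=-4 <-- matches target
Option B: A[4] 7->-11, delta=-18, new_sum=-45+(-18)=-63
Option C: A[0] -10->-11, delta=-1, new_sum=-45+(-1)=-46
Option D: A[2] -20->-15, delta=5, new_sum=-45+(5)=-40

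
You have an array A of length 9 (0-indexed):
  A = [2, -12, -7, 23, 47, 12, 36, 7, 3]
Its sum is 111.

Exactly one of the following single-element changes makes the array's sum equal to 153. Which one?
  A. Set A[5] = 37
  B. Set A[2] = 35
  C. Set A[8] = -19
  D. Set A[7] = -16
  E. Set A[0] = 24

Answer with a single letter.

Option A: A[5] 12->37, delta=25, new_sum=111+(25)=136
Option B: A[2] -7->35, delta=42, new_sum=111+(42)=153 <-- matches target
Option C: A[8] 3->-19, delta=-22, new_sum=111+(-22)=89
Option D: A[7] 7->-16, delta=-23, new_sum=111+(-23)=88
Option E: A[0] 2->24, delta=22, new_sum=111+(22)=133

Answer: B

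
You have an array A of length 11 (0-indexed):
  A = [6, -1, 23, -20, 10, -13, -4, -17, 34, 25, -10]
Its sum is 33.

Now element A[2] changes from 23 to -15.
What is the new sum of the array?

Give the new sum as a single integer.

Answer: -5

Derivation:
Old value at index 2: 23
New value at index 2: -15
Delta = -15 - 23 = -38
New sum = old_sum + delta = 33 + (-38) = -5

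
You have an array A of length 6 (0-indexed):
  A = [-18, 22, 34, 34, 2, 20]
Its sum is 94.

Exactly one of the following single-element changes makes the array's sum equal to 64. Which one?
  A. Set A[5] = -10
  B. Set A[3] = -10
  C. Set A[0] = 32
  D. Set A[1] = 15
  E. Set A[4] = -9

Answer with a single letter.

Answer: A

Derivation:
Option A: A[5] 20->-10, delta=-30, new_sum=94+(-30)=64 <-- matches target
Option B: A[3] 34->-10, delta=-44, new_sum=94+(-44)=50
Option C: A[0] -18->32, delta=50, new_sum=94+(50)=144
Option D: A[1] 22->15, delta=-7, new_sum=94+(-7)=87
Option E: A[4] 2->-9, delta=-11, new_sum=94+(-11)=83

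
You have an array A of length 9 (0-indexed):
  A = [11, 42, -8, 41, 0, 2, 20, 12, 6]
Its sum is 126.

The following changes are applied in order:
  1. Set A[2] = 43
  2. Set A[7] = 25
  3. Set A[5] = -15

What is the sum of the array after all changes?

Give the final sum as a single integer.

Initial sum: 126
Change 1: A[2] -8 -> 43, delta = 51, sum = 177
Change 2: A[7] 12 -> 25, delta = 13, sum = 190
Change 3: A[5] 2 -> -15, delta = -17, sum = 173

Answer: 173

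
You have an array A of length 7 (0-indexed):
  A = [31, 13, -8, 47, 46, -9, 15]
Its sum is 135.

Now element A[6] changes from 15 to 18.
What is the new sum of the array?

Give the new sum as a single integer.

Answer: 138

Derivation:
Old value at index 6: 15
New value at index 6: 18
Delta = 18 - 15 = 3
New sum = old_sum + delta = 135 + (3) = 138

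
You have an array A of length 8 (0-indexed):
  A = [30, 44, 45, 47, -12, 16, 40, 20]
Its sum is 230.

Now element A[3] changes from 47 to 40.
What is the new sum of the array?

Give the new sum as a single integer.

Old value at index 3: 47
New value at index 3: 40
Delta = 40 - 47 = -7
New sum = old_sum + delta = 230 + (-7) = 223

Answer: 223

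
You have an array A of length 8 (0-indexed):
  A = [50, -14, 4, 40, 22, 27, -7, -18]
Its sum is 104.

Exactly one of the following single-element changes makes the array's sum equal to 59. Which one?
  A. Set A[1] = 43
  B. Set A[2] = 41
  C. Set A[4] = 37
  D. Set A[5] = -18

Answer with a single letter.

Answer: D

Derivation:
Option A: A[1] -14->43, delta=57, new_sum=104+(57)=161
Option B: A[2] 4->41, delta=37, new_sum=104+(37)=141
Option C: A[4] 22->37, delta=15, new_sum=104+(15)=119
Option D: A[5] 27->-18, delta=-45, new_sum=104+(-45)=59 <-- matches target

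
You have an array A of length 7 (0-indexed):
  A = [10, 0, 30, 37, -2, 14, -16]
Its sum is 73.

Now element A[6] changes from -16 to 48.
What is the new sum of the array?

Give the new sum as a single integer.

Old value at index 6: -16
New value at index 6: 48
Delta = 48 - -16 = 64
New sum = old_sum + delta = 73 + (64) = 137

Answer: 137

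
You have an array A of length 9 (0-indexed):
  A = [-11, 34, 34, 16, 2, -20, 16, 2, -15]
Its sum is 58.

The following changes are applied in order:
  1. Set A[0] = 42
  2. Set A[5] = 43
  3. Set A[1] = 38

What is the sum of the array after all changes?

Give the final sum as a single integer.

Initial sum: 58
Change 1: A[0] -11 -> 42, delta = 53, sum = 111
Change 2: A[5] -20 -> 43, delta = 63, sum = 174
Change 3: A[1] 34 -> 38, delta = 4, sum = 178

Answer: 178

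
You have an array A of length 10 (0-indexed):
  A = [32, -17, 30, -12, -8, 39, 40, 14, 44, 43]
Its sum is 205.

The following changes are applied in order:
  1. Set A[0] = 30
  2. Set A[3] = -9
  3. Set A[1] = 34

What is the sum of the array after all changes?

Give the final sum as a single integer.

Answer: 257

Derivation:
Initial sum: 205
Change 1: A[0] 32 -> 30, delta = -2, sum = 203
Change 2: A[3] -12 -> -9, delta = 3, sum = 206
Change 3: A[1] -17 -> 34, delta = 51, sum = 257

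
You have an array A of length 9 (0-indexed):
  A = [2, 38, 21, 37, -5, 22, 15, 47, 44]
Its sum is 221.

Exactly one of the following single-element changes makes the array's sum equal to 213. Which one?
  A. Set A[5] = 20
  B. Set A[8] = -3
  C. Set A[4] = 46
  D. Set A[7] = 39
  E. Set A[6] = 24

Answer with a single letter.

Option A: A[5] 22->20, delta=-2, new_sum=221+(-2)=219
Option B: A[8] 44->-3, delta=-47, new_sum=221+(-47)=174
Option C: A[4] -5->46, delta=51, new_sum=221+(51)=272
Option D: A[7] 47->39, delta=-8, new_sum=221+(-8)=213 <-- matches target
Option E: A[6] 15->24, delta=9, new_sum=221+(9)=230

Answer: D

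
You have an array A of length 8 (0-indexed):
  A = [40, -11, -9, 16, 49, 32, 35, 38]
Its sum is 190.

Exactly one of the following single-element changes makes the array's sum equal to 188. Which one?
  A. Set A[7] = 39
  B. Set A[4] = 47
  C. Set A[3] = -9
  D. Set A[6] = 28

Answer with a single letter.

Answer: B

Derivation:
Option A: A[7] 38->39, delta=1, new_sum=190+(1)=191
Option B: A[4] 49->47, delta=-2, new_sum=190+(-2)=188 <-- matches target
Option C: A[3] 16->-9, delta=-25, new_sum=190+(-25)=165
Option D: A[6] 35->28, delta=-7, new_sum=190+(-7)=183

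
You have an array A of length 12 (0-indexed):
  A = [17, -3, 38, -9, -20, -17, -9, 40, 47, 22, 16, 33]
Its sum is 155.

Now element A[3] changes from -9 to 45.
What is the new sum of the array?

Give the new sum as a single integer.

Old value at index 3: -9
New value at index 3: 45
Delta = 45 - -9 = 54
New sum = old_sum + delta = 155 + (54) = 209

Answer: 209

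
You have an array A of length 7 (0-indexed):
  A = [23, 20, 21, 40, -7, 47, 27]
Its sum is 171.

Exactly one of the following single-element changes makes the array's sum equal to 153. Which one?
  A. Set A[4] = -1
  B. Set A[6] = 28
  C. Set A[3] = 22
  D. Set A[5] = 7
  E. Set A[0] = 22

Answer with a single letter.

Answer: C

Derivation:
Option A: A[4] -7->-1, delta=6, new_sum=171+(6)=177
Option B: A[6] 27->28, delta=1, new_sum=171+(1)=172
Option C: A[3] 40->22, delta=-18, new_sum=171+(-18)=153 <-- matches target
Option D: A[5] 47->7, delta=-40, new_sum=171+(-40)=131
Option E: A[0] 23->22, delta=-1, new_sum=171+(-1)=170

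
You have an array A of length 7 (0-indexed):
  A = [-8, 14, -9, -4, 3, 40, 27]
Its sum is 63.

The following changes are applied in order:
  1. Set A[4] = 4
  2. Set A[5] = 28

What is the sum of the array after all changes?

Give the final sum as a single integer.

Answer: 52

Derivation:
Initial sum: 63
Change 1: A[4] 3 -> 4, delta = 1, sum = 64
Change 2: A[5] 40 -> 28, delta = -12, sum = 52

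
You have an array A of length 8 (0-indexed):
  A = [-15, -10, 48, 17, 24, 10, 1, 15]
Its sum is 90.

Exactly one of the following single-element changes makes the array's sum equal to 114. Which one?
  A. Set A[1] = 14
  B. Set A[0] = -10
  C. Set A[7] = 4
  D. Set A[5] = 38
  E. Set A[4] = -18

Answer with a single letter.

Answer: A

Derivation:
Option A: A[1] -10->14, delta=24, new_sum=90+(24)=114 <-- matches target
Option B: A[0] -15->-10, delta=5, new_sum=90+(5)=95
Option C: A[7] 15->4, delta=-11, new_sum=90+(-11)=79
Option D: A[5] 10->38, delta=28, new_sum=90+(28)=118
Option E: A[4] 24->-18, delta=-42, new_sum=90+(-42)=48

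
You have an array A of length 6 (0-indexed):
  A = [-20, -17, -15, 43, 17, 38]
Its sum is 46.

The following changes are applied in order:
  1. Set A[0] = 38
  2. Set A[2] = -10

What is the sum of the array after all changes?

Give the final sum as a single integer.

Initial sum: 46
Change 1: A[0] -20 -> 38, delta = 58, sum = 104
Change 2: A[2] -15 -> -10, delta = 5, sum = 109

Answer: 109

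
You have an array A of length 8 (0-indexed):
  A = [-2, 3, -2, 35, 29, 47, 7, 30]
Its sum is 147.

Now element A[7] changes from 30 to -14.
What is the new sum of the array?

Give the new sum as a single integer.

Answer: 103

Derivation:
Old value at index 7: 30
New value at index 7: -14
Delta = -14 - 30 = -44
New sum = old_sum + delta = 147 + (-44) = 103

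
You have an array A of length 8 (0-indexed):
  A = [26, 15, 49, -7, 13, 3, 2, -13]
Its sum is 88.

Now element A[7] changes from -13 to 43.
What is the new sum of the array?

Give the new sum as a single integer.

Answer: 144

Derivation:
Old value at index 7: -13
New value at index 7: 43
Delta = 43 - -13 = 56
New sum = old_sum + delta = 88 + (56) = 144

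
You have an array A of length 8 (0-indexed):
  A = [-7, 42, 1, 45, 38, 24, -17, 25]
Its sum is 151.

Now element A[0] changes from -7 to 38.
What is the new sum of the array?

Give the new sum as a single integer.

Answer: 196

Derivation:
Old value at index 0: -7
New value at index 0: 38
Delta = 38 - -7 = 45
New sum = old_sum + delta = 151 + (45) = 196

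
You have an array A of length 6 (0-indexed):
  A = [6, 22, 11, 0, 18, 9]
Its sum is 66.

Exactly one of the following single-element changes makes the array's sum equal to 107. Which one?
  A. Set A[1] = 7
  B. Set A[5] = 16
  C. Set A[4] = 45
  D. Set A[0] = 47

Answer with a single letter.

Option A: A[1] 22->7, delta=-15, new_sum=66+(-15)=51
Option B: A[5] 9->16, delta=7, new_sum=66+(7)=73
Option C: A[4] 18->45, delta=27, new_sum=66+(27)=93
Option D: A[0] 6->47, delta=41, new_sum=66+(41)=107 <-- matches target

Answer: D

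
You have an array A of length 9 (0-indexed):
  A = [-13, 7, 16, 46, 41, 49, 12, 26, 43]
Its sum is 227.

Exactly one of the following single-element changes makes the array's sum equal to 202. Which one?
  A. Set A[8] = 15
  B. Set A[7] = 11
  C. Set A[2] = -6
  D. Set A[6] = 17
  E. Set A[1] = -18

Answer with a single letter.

Option A: A[8] 43->15, delta=-28, new_sum=227+(-28)=199
Option B: A[7] 26->11, delta=-15, new_sum=227+(-15)=212
Option C: A[2] 16->-6, delta=-22, new_sum=227+(-22)=205
Option D: A[6] 12->17, delta=5, new_sum=227+(5)=232
Option E: A[1] 7->-18, delta=-25, new_sum=227+(-25)=202 <-- matches target

Answer: E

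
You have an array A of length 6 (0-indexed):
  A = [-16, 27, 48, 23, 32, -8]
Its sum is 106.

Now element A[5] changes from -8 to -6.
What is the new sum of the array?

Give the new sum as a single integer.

Old value at index 5: -8
New value at index 5: -6
Delta = -6 - -8 = 2
New sum = old_sum + delta = 106 + (2) = 108

Answer: 108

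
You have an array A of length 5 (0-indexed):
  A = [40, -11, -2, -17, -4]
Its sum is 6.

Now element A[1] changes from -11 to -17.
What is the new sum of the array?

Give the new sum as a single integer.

Answer: 0

Derivation:
Old value at index 1: -11
New value at index 1: -17
Delta = -17 - -11 = -6
New sum = old_sum + delta = 6 + (-6) = 0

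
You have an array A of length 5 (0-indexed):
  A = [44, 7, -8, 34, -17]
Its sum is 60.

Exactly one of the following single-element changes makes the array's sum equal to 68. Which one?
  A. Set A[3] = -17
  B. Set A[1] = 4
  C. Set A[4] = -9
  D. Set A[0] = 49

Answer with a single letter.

Answer: C

Derivation:
Option A: A[3] 34->-17, delta=-51, new_sum=60+(-51)=9
Option B: A[1] 7->4, delta=-3, new_sum=60+(-3)=57
Option C: A[4] -17->-9, delta=8, new_sum=60+(8)=68 <-- matches target
Option D: A[0] 44->49, delta=5, new_sum=60+(5)=65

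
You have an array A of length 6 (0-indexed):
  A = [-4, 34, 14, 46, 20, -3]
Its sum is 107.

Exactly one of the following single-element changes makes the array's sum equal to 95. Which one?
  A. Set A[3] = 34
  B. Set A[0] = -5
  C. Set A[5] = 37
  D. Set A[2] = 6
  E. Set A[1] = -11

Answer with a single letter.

Answer: A

Derivation:
Option A: A[3] 46->34, delta=-12, new_sum=107+(-12)=95 <-- matches target
Option B: A[0] -4->-5, delta=-1, new_sum=107+(-1)=106
Option C: A[5] -3->37, delta=40, new_sum=107+(40)=147
Option D: A[2] 14->6, delta=-8, new_sum=107+(-8)=99
Option E: A[1] 34->-11, delta=-45, new_sum=107+(-45)=62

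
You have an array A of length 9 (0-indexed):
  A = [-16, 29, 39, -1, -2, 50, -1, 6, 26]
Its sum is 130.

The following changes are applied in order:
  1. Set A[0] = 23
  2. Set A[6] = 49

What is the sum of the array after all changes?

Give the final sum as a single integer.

Answer: 219

Derivation:
Initial sum: 130
Change 1: A[0] -16 -> 23, delta = 39, sum = 169
Change 2: A[6] -1 -> 49, delta = 50, sum = 219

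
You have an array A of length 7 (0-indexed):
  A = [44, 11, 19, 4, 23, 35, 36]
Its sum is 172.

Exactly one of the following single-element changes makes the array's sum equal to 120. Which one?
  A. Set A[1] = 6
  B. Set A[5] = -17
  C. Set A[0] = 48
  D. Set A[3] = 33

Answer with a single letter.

Answer: B

Derivation:
Option A: A[1] 11->6, delta=-5, new_sum=172+(-5)=167
Option B: A[5] 35->-17, delta=-52, new_sum=172+(-52)=120 <-- matches target
Option C: A[0] 44->48, delta=4, new_sum=172+(4)=176
Option D: A[3] 4->33, delta=29, new_sum=172+(29)=201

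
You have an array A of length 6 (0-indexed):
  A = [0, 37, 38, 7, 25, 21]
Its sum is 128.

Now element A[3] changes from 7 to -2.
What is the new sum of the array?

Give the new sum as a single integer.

Answer: 119

Derivation:
Old value at index 3: 7
New value at index 3: -2
Delta = -2 - 7 = -9
New sum = old_sum + delta = 128 + (-9) = 119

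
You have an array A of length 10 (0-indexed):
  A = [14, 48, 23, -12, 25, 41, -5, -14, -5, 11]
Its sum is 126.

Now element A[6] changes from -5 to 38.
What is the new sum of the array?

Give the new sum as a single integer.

Old value at index 6: -5
New value at index 6: 38
Delta = 38 - -5 = 43
New sum = old_sum + delta = 126 + (43) = 169

Answer: 169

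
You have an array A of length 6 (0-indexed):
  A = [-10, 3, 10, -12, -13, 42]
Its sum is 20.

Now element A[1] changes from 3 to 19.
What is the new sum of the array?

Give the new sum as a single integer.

Old value at index 1: 3
New value at index 1: 19
Delta = 19 - 3 = 16
New sum = old_sum + delta = 20 + (16) = 36

Answer: 36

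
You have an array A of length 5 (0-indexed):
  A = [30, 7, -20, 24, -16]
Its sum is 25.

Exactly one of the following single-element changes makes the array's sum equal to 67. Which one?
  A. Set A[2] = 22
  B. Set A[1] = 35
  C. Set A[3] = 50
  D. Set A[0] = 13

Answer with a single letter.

Answer: A

Derivation:
Option A: A[2] -20->22, delta=42, new_sum=25+(42)=67 <-- matches target
Option B: A[1] 7->35, delta=28, new_sum=25+(28)=53
Option C: A[3] 24->50, delta=26, new_sum=25+(26)=51
Option D: A[0] 30->13, delta=-17, new_sum=25+(-17)=8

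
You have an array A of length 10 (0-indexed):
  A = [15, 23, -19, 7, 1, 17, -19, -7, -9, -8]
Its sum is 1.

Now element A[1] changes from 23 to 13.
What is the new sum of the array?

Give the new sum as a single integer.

Old value at index 1: 23
New value at index 1: 13
Delta = 13 - 23 = -10
New sum = old_sum + delta = 1 + (-10) = -9

Answer: -9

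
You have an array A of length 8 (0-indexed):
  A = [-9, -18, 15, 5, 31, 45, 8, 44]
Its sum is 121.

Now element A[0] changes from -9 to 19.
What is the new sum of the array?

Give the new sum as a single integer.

Answer: 149

Derivation:
Old value at index 0: -9
New value at index 0: 19
Delta = 19 - -9 = 28
New sum = old_sum + delta = 121 + (28) = 149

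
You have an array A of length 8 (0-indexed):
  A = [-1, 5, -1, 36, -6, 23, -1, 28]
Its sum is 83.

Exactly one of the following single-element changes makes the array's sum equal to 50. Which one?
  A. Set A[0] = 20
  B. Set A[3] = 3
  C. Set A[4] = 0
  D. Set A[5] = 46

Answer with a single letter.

Answer: B

Derivation:
Option A: A[0] -1->20, delta=21, new_sum=83+(21)=104
Option B: A[3] 36->3, delta=-33, new_sum=83+(-33)=50 <-- matches target
Option C: A[4] -6->0, delta=6, new_sum=83+(6)=89
Option D: A[5] 23->46, delta=23, new_sum=83+(23)=106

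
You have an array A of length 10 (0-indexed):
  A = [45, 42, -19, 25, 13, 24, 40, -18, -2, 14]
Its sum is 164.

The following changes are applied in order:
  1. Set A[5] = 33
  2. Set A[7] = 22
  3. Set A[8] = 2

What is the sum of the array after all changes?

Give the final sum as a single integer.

Initial sum: 164
Change 1: A[5] 24 -> 33, delta = 9, sum = 173
Change 2: A[7] -18 -> 22, delta = 40, sum = 213
Change 3: A[8] -2 -> 2, delta = 4, sum = 217

Answer: 217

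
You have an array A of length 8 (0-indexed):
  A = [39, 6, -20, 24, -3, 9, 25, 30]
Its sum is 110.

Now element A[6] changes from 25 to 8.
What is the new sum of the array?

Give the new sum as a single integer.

Answer: 93

Derivation:
Old value at index 6: 25
New value at index 6: 8
Delta = 8 - 25 = -17
New sum = old_sum + delta = 110 + (-17) = 93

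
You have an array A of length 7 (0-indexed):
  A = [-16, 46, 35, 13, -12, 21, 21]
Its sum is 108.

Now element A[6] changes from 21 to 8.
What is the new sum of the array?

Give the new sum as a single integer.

Answer: 95

Derivation:
Old value at index 6: 21
New value at index 6: 8
Delta = 8 - 21 = -13
New sum = old_sum + delta = 108 + (-13) = 95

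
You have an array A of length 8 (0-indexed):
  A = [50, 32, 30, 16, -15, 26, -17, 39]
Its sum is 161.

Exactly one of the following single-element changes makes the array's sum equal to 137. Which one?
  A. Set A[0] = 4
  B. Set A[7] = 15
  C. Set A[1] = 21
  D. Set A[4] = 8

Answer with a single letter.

Option A: A[0] 50->4, delta=-46, new_sum=161+(-46)=115
Option B: A[7] 39->15, delta=-24, new_sum=161+(-24)=137 <-- matches target
Option C: A[1] 32->21, delta=-11, new_sum=161+(-11)=150
Option D: A[4] -15->8, delta=23, new_sum=161+(23)=184

Answer: B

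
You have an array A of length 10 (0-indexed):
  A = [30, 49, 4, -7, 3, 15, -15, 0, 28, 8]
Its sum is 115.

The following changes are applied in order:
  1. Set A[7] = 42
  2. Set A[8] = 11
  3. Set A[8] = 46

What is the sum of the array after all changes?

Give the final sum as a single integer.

Answer: 175

Derivation:
Initial sum: 115
Change 1: A[7] 0 -> 42, delta = 42, sum = 157
Change 2: A[8] 28 -> 11, delta = -17, sum = 140
Change 3: A[8] 11 -> 46, delta = 35, sum = 175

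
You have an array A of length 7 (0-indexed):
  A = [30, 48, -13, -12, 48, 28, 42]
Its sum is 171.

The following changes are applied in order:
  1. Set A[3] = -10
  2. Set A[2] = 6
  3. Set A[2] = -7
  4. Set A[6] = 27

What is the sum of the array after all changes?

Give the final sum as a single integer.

Answer: 164

Derivation:
Initial sum: 171
Change 1: A[3] -12 -> -10, delta = 2, sum = 173
Change 2: A[2] -13 -> 6, delta = 19, sum = 192
Change 3: A[2] 6 -> -7, delta = -13, sum = 179
Change 4: A[6] 42 -> 27, delta = -15, sum = 164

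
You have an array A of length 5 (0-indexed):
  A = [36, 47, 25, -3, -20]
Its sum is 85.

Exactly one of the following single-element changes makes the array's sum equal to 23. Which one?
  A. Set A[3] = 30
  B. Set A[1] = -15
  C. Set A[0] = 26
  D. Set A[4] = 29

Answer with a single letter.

Answer: B

Derivation:
Option A: A[3] -3->30, delta=33, new_sum=85+(33)=118
Option B: A[1] 47->-15, delta=-62, new_sum=85+(-62)=23 <-- matches target
Option C: A[0] 36->26, delta=-10, new_sum=85+(-10)=75
Option D: A[4] -20->29, delta=49, new_sum=85+(49)=134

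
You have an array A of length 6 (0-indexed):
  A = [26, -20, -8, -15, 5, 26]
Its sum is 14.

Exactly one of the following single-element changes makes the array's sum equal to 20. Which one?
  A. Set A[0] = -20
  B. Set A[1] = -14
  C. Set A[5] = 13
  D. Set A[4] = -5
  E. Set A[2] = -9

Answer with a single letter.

Answer: B

Derivation:
Option A: A[0] 26->-20, delta=-46, new_sum=14+(-46)=-32
Option B: A[1] -20->-14, delta=6, new_sum=14+(6)=20 <-- matches target
Option C: A[5] 26->13, delta=-13, new_sum=14+(-13)=1
Option D: A[4] 5->-5, delta=-10, new_sum=14+(-10)=4
Option E: A[2] -8->-9, delta=-1, new_sum=14+(-1)=13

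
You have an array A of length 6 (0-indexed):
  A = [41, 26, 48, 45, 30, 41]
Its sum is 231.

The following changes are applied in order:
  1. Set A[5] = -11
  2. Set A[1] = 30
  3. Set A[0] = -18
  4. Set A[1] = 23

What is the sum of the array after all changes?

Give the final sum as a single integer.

Initial sum: 231
Change 1: A[5] 41 -> -11, delta = -52, sum = 179
Change 2: A[1] 26 -> 30, delta = 4, sum = 183
Change 3: A[0] 41 -> -18, delta = -59, sum = 124
Change 4: A[1] 30 -> 23, delta = -7, sum = 117

Answer: 117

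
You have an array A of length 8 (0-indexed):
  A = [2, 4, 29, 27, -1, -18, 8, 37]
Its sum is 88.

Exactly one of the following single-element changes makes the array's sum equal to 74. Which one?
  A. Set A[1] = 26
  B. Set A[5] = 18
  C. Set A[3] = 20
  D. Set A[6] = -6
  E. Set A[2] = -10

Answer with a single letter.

Option A: A[1] 4->26, delta=22, new_sum=88+(22)=110
Option B: A[5] -18->18, delta=36, new_sum=88+(36)=124
Option C: A[3] 27->20, delta=-7, new_sum=88+(-7)=81
Option D: A[6] 8->-6, delta=-14, new_sum=88+(-14)=74 <-- matches target
Option E: A[2] 29->-10, delta=-39, new_sum=88+(-39)=49

Answer: D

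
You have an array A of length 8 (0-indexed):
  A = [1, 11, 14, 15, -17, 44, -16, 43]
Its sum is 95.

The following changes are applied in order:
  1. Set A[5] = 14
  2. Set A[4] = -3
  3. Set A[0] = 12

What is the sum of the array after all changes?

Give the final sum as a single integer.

Answer: 90

Derivation:
Initial sum: 95
Change 1: A[5] 44 -> 14, delta = -30, sum = 65
Change 2: A[4] -17 -> -3, delta = 14, sum = 79
Change 3: A[0] 1 -> 12, delta = 11, sum = 90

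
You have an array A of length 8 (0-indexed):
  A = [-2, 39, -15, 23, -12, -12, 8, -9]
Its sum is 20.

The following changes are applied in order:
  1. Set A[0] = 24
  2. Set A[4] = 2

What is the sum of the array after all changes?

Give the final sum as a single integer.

Initial sum: 20
Change 1: A[0] -2 -> 24, delta = 26, sum = 46
Change 2: A[4] -12 -> 2, delta = 14, sum = 60

Answer: 60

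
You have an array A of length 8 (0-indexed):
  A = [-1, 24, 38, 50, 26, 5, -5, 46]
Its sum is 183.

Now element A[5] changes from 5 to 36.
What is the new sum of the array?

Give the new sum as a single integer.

Old value at index 5: 5
New value at index 5: 36
Delta = 36 - 5 = 31
New sum = old_sum + delta = 183 + (31) = 214

Answer: 214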